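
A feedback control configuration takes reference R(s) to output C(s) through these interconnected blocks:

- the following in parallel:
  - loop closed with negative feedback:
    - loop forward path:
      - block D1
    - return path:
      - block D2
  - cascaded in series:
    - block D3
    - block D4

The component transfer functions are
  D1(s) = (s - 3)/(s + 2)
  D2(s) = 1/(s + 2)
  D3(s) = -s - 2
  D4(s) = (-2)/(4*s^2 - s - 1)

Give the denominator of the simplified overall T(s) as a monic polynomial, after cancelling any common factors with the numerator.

(1) reduce the feedback loop with forward D1 and return D2 = (s^2 - s - 6)/(s^2 + 5*s + 1)
(2) reduce the series chain D3, D4 = (2*s + 4)/(4*s^2 - s - 1)
(3) add [D1/(1+D1*D2)], (D3*D4) (parallel) = (4*s^4 - 3*s^3 - 10*s^2 + 29*s + 10)/(4*s^4 + 19*s^3 - 2*s^2 - 6*s - 1)
No further cancellation is possible in the step-3 result, so that is T(s). Its denominator becomes monic after dividing by the leading coefficient 4.

Final answer: s^4 + 19*s^3/4 - s^2/2 - 3*s/2 - 1/4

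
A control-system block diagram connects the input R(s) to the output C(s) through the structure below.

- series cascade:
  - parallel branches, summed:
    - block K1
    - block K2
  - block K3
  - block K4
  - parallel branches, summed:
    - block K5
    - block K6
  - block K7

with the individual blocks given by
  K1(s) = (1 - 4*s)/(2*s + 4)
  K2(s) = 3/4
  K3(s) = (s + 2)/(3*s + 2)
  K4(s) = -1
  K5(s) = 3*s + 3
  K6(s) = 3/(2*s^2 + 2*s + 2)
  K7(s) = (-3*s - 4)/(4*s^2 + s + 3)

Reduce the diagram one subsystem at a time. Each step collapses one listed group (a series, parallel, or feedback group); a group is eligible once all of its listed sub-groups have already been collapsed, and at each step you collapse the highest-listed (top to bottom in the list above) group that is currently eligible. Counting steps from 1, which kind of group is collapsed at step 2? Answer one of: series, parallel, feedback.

The answer is parallel.

Reasoning:
(1) parallel reduction of K1, K2
(2) reduce the parallel group K5, K6
(3) reduce the series chain (K1+K2), K3, K4, (K5+K6), K7
At step 2 the group reduced is parallel.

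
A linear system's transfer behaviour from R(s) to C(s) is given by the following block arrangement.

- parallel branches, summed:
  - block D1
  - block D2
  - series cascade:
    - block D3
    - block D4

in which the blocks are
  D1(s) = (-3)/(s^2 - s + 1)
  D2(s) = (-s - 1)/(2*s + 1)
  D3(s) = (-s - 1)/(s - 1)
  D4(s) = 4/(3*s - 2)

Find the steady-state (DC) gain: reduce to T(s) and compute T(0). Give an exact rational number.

Step 1: multiply D3, D4 (series), giving (-4*s - 4)/(3*s^2 - 5*s + 2)
Step 2: sum the parallel branches D1, D2, (D3*D4), giving (-3*s^5 - 3*s^4 - 24*s^3 + 18*s^2 - 12)/(6*s^5 - 13*s^4 + 12*s^3 - 4*s^2 - 3*s + 2)
That last expression is T(s); at s = 0 only the constant terms survive, so T(0) = -12/2 = -6.

Therefore the answer is -6.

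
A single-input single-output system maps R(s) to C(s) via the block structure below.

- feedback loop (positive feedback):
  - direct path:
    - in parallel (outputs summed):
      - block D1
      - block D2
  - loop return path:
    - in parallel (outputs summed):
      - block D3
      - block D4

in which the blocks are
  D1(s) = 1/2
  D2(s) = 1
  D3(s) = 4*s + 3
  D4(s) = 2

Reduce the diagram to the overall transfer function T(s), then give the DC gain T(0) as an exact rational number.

Step 1 - reduce the parallel group D1, D2 = 3/2
Step 2 - sum the parallel branches D3, D4 = 4*s + 5
Step 3 - reduce the feedback loop with forward (D1+D2) and return (D3+D4) = (-3)/(12*s + 13)
Step 3 gives the overall T(s). Then T(0) = -3/13.

Final answer: -3/13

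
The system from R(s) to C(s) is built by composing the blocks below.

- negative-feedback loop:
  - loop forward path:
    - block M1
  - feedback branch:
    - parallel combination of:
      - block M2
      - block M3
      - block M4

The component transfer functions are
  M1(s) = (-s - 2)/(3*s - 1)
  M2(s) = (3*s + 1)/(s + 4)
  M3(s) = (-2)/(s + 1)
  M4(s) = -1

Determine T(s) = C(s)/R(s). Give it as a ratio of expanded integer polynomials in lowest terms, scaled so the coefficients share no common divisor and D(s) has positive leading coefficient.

Reducing step by step:

[1] add M2, M3, M4 (parallel) gives (2*s^2 - 3*s - 11)/(s^2 + 5*s + 4)
[2] collapse the loop (M1 forward, (M2+M3+M4) return), which is the overall transfer function T(s) = C(s)/R(s) in lowest terms

Answer: (-s^3 - 7*s^2 - 14*s - 8)/(s^3 + 13*s^2 + 24*s + 18)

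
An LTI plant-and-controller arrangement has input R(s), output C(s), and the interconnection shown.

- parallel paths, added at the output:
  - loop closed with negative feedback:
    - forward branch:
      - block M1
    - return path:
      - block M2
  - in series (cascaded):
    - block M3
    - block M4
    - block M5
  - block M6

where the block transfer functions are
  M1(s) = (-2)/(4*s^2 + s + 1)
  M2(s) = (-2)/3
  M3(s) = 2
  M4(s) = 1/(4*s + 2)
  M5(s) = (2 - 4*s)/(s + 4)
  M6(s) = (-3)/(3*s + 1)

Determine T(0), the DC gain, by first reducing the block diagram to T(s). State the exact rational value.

First reduce the diagram to T(s).

Step 1: reduce the feedback loop with forward M1 and return M2: (-6)/(12*s^2 + 3*s + 7)
Step 2: reduce the series chain M3, M4, M5: (2 - 4*s)/(2*s^2 + 9*s + 4)
Step 3: sum the parallel branches [M1/(1+M1*M2)], (M3*M4*M5), M6: (-216*s^4 - 390*s^3 - 495*s^2 - 331*s - 94)/(72*s^5 + 366*s^4 + 381*s^3 + 314*s^2 + 159*s + 28)
That last expression is T(s); at s = 0 only the constant terms survive, so T(0) = -94/28 = -47/14.

Answer: -47/14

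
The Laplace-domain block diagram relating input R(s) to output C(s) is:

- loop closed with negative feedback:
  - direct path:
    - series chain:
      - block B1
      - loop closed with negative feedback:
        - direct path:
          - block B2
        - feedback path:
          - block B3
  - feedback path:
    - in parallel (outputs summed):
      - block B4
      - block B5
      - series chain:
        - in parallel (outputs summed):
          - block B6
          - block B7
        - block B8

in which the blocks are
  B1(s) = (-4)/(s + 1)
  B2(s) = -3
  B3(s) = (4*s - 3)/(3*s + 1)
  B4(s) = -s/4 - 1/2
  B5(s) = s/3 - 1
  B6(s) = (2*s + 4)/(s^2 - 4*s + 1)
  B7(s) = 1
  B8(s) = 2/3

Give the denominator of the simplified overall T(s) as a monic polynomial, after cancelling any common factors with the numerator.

Step 1: reduce the feedback loop with forward B2 and return B3, giving (9*s + 3)/(9*s - 10)
Step 2: cascade B1, [B2/(1+B2*B3)], giving (-36*s - 12)/(9*s^2 - s - 10)
Step 3: combine B6, B7 in parallel, giving (s^2 - 2*s + 5)/(s^2 - 4*s + 1)
Step 4: cascade (B6+B7), B8, giving (2*s^2 - 4*s + 10)/(3*s^2 - 12*s + 3)
Step 5: sum the parallel branches B4, B5, ((B6+B7)*B8), giving (s^3 - 14*s^2 + 57*s + 22)/(12*s^2 - 48*s + 12)
Step 6: collapse the loop ((B1*[B2/(1+B2*B3)]) forward, (B4+B5+((B6+B7)*B8)) return), giving (-18*s^3 + 66*s^2 + 6*s - 6)/(3*s^4 + 2*s^3 - 77*s^2 - 42*s - 16)
That last expression is T(s), already simplified. Scaling its denominator by 1/3 (the reciprocal of the leading coefficient) yields the monic denominator.

Answer: s^4 + 2*s^3/3 - 77*s^2/3 - 14*s - 16/3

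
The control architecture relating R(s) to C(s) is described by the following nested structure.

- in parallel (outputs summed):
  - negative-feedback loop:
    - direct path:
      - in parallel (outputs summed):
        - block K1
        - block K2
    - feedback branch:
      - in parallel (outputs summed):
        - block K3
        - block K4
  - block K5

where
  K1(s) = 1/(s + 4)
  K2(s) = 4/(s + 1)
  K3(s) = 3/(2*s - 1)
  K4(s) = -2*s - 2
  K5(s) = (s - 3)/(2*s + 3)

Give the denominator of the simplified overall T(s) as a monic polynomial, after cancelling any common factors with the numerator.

The answer is s^4 + 16*s^3/3 + 73*s^2/12 - 4*s - 27/4.

Reasoning:
Step 1. combine K1, K2 in parallel: (5*s + 17)/(s^2 + 5*s + 4)
Step 2. parallel reduction of K3, K4: (-4*s^2 - 2*s + 5)/(2*s - 1)
Step 3. reduce the feedback loop with forward (K1+K2) and return (K3+K4): (-10*s^2 - 29*s + 17)/(18*s^3 + 69*s^2 + 6*s - 81)
Step 4. parallel reduction of [(K1+K2)/(1+(K1+K2)*(K3+K4))], K5: (18*s^4 - 5*s^3 - 289*s^2 - 152*s + 294)/(36*s^4 + 192*s^3 + 219*s^2 - 144*s - 243)
The result of step 4 is T(s) in lowest terms. Its denominator has leading coefficient 36; dividing the denominator through by 36 makes it monic.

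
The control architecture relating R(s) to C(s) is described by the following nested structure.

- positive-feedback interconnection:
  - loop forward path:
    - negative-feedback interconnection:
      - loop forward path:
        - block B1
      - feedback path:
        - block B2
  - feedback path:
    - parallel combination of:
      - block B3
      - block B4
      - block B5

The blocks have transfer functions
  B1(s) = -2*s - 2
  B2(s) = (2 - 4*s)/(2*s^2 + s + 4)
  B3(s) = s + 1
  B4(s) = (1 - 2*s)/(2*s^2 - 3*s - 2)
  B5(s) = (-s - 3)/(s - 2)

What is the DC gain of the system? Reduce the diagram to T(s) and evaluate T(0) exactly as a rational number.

The answer is -1/2.

Reasoning:
Step 1: close the feedback loop around B1, B2 gives (-4*s^3 - 6*s^2 - 10*s - 8)/(10*s^2 + 5*s)
Step 2: parallel reduction of B3, B4, B5 gives (2*s^3 - 3*s^2 - 14*s - 4)/(2*s^2 - 3*s - 2)
Step 3: reduce the feedback loop with forward [B1/(1+B1*B2)] and return (B3+B4+B5) gives (-8*s^5 + 6*s^3 + 26*s^2 + 44*s + 16)/(8*s^6 - 34*s^4 - 134*s^3 - 223*s^2 - 162*s - 32)
That last expression is T(s); at s = 0 only the constant terms survive, so T(0) = 16/(-32) = -1/2.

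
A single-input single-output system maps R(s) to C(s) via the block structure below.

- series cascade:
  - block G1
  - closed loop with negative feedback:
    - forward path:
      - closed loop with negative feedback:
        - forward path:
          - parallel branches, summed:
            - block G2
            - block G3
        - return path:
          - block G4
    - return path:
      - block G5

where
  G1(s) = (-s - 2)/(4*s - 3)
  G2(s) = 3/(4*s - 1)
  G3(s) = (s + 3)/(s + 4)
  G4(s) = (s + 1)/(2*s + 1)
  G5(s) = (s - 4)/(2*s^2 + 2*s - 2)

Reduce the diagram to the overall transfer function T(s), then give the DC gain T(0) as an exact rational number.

The answer is 6/23.

Reasoning:
1. combine G2, G3 in parallel, giving (4*s^2 + 14*s + 9)/(4*s^2 + 15*s - 4)
2. reduce the feedback loop with forward (G2+G3) and return G4, giving (8*s^3 + 32*s^2 + 32*s + 9)/(12*s^3 + 52*s^2 + 30*s + 5)
3. reduce the feedback loop with forward [(G2+G3)/(1+(G2+G3)*G4)] and return G5, giving (16*s^5 + 80*s^4 + 112*s^3 + 18*s^2 - 46*s - 18)/(24*s^5 + 136*s^4 + 140*s^3 - 130*s^2 - 169*s - 46)
4. combine G1, [[(G2+G3)/(1+(G2+G3)*G4)]/(1+[(G2+G3)/(1+(G2+G3)*G4)]*G5)] in series, giving (-16*s^6 - 112*s^5 - 272*s^4 - 242*s^3 + 10*s^2 + 110*s + 36)/(96*s^6 + 472*s^5 + 152*s^4 - 940*s^3 - 286*s^2 + 323*s + 138)
Evaluating the step-4 result (the overall T(s)) at s = 0 gives T(0) = 36/138 = 6/23.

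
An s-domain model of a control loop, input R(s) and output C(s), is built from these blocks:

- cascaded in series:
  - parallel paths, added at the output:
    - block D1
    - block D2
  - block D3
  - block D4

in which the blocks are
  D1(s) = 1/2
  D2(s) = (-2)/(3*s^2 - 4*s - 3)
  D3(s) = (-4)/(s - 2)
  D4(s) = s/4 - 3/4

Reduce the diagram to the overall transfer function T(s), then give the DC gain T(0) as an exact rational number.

The answer is -7/4.

Reasoning:
Step 1: combine D1, D2 in parallel = (3*s^2 - 4*s - 7)/(6*s^2 - 8*s - 6)
Step 2: reduce the series chain (D1+D2), D3, D4 = (-3*s^3 + 13*s^2 - 5*s - 21)/(6*s^3 - 20*s^2 + 10*s + 12)
Step 2 gives the overall T(s). Then T(0) = -21/12 = -7/4.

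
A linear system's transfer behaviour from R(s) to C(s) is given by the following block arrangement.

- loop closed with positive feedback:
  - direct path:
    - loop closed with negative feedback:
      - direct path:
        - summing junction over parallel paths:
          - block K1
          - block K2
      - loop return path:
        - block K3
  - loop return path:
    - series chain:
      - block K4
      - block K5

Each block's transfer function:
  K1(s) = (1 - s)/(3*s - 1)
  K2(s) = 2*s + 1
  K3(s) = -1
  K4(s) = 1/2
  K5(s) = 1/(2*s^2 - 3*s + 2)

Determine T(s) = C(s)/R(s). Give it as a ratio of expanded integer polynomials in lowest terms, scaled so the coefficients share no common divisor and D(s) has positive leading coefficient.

(1) parallel reduction of K1, K2 -> (6*s^2)/(3*s - 1)
(2) reduce the feedback loop with forward (K1+K2) and return K3 -> (-6*s^2)/(6*s^2 - 3*s + 1)
(3) cascade K4, K5 -> 1/(4*s^2 - 6*s + 4)
(4) reduce the feedback loop with forward [(K1+K2)/(1+(K1+K2)*K3)] and return (K4*K5): this yields T(s), and no further normalization is needed

Hence the answer: (-12*s^4 + 18*s^3 - 12*s^2)/(12*s^4 - 24*s^3 + 26*s^2 - 9*s + 2)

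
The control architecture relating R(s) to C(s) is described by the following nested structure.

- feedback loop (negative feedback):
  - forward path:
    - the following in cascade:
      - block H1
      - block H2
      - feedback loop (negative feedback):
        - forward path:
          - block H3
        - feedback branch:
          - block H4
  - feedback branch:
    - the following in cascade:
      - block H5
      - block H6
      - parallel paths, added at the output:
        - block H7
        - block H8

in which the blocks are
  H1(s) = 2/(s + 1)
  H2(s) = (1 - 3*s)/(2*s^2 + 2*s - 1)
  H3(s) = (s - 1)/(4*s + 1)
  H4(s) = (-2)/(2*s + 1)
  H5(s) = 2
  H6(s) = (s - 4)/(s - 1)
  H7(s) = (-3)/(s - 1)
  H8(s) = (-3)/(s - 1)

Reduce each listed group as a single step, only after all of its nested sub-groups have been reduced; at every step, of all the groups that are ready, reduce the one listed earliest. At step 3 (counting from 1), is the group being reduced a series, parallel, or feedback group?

[1] collapse the loop (H3 forward, H4 return)
[2] combine H1, H2, [H3/(1+H3*H4)] in series
[3] add H7, H8 (parallel)
[4] multiply H5, H6, (H7+H8) (series)
[5] collapse the loop ((H1*H2*[H3/(1+H3*H4)]) forward, (H5*H6*(H7+H8)) return)
At step 3 the group reduced is parallel.

Hence the answer: parallel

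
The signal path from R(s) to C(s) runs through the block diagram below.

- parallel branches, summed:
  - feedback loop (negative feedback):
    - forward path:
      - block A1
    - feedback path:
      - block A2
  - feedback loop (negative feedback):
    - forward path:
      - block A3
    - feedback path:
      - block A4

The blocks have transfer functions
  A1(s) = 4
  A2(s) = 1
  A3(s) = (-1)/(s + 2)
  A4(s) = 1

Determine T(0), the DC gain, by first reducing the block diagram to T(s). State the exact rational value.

(1) close the feedback loop around A1, A2: 4/5
(2) collapse the loop (A3 forward, A4 return): (-1)/(s + 1)
(3) reduce the parallel group [A1/(1+A1*A2)], [A3/(1+A3*A4)]: (4*s - 1)/(5*s + 5)
That last expression is T(s); at s = 0 only the constant terms survive, so T(0) = -1/5.

Therefore the answer is -1/5.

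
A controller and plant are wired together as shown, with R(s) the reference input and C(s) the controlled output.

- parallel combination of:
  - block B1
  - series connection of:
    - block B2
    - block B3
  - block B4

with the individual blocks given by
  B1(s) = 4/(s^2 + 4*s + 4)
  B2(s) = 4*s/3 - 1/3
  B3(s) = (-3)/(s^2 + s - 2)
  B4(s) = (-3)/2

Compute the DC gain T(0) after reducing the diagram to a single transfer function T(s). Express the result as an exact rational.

(1) multiply B2, B3 (series) = (1 - 4*s)/(s^2 + s - 2)
(2) add B1, (B2*B3), B4 (parallel) = (-3*s^3 - 17*s^2 - 6*s + 8)/(2*s^3 + 6*s^2 - 8)
DC gain: substitute s = 0 into T(s) from step 2: T(0) = 8/(-8) = -1.

Hence the answer: -1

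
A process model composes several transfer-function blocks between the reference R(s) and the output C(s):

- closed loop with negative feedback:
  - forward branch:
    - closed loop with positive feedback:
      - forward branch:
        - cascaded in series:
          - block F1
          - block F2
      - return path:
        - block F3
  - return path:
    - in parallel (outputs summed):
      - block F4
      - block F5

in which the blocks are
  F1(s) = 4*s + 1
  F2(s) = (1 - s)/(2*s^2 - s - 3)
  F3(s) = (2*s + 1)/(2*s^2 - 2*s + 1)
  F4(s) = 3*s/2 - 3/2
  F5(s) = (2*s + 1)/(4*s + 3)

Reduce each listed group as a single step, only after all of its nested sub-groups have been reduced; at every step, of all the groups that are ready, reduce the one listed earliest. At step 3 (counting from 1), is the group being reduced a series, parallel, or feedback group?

Step 1: cascade F1, F2
Step 2: apply the feedback formula to (F1*F2), F3
Step 3: parallel reduction of F4, F5
Step 4: close the feedback loop around [(F1*F2)/(1-(F1*F2)*F3)], (F4+F5)
So the answer for step 3 is parallel.

Final answer: parallel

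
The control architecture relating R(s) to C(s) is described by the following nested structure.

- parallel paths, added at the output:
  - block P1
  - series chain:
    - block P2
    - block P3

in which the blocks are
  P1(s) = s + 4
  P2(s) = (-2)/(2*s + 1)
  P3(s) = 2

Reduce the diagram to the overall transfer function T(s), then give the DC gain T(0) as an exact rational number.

Reducing step by step:

(1) multiply P2, P3 (series); result (-4)/(2*s + 1)
(2) combine P1, (P2*P3) in parallel; result (2*s^2 + 9*s)/(2*s + 1)
DC gain: substitute s = 0 into T(s) from step 2: T(0) = 0/1 = 0.

Answer: 0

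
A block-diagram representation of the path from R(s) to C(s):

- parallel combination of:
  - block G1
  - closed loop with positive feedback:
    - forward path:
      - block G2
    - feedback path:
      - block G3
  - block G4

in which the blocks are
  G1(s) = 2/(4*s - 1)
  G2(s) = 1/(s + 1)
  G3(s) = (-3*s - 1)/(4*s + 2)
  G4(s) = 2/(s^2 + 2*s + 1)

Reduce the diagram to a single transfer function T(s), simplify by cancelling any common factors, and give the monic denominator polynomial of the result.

(1) close the feedback loop around G2, G3 -> (4*s + 2)/(4*s^2 + 9*s + 3)
(2) sum the parallel branches G1, [G2/(1-G2*G3)], G4 -> (24*s^4 + 102*s^3 + 136*s^2 + 36*s - 2)/(16*s^5 + 64*s^4 + 83*s^3 + 35*s^2 - 3*s - 3)
That last expression is T(s), already simplified. Scaling its denominator by 1/16 (the reciprocal of the leading coefficient) yields the monic denominator.

Answer: s^5 + 4*s^4 + 83*s^3/16 + 35*s^2/16 - 3*s/16 - 3/16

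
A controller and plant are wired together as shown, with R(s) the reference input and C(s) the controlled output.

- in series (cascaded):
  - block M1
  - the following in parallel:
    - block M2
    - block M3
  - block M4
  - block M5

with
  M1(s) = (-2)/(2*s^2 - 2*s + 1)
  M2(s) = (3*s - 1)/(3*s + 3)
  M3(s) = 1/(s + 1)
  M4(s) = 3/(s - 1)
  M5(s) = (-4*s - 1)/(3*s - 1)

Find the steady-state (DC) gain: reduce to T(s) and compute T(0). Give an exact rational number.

Answer: 4

Working:
1. sum the parallel branches M2, M3, giving (3*s + 2)/(3*s + 3)
2. reduce the series chain M1, (M2+M3), M4, M5, giving (24*s^2 + 22*s + 4)/(6*s^5 - 8*s^4 - s^3 + 7*s^2 - 5*s + 1)
That last expression is T(s); at s = 0 only the constant terms survive, so T(0) = 4/1 = 4.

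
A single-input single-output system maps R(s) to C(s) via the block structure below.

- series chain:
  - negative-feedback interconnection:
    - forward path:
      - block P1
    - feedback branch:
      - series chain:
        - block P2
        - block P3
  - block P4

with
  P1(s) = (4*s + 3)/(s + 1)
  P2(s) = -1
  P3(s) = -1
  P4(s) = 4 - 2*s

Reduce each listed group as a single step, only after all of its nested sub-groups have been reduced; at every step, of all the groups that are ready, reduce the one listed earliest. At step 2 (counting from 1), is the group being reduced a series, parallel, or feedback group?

(1) cascade P2, P3
(2) close the feedback loop around P1, (P2*P3)
(3) series reduction of [P1/(1+P1*(P2*P3))], P4
Step 2: feedback.

Answer: feedback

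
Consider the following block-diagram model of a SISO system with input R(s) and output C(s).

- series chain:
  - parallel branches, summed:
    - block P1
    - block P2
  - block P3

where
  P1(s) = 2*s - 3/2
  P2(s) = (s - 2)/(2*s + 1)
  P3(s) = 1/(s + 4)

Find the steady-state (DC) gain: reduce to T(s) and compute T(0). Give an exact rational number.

Reducing step by step:

[1] parallel reduction of P1, P2; result (8*s^2 - 7)/(4*s + 2)
[2] series reduction of (P1+P2), P3; result (8*s^2 - 7)/(4*s^2 + 18*s + 8)
Step 2 gives the overall T(s). Then T(0) = -7/8.

Answer: -7/8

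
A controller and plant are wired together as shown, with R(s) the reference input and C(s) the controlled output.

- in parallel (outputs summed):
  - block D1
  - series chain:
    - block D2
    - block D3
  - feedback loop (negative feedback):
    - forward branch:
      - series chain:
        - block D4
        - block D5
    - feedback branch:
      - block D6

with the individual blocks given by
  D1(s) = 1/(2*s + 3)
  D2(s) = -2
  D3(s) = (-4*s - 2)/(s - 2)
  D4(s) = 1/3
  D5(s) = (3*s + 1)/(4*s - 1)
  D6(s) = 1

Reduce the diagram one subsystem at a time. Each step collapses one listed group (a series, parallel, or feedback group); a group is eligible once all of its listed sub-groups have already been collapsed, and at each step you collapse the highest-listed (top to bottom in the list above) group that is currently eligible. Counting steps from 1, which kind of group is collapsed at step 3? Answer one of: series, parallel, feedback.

(1) combine D2, D3 in series
(2) reduce the series chain D4, D5
(3) reduce the feedback loop with forward (D4*D5) and return D6
(4) sum the parallel branches D1, (D2*D3), [(D4*D5)/(1+(D4*D5)*D6)]
The group at step 3 is a feedback group.

Hence the answer: feedback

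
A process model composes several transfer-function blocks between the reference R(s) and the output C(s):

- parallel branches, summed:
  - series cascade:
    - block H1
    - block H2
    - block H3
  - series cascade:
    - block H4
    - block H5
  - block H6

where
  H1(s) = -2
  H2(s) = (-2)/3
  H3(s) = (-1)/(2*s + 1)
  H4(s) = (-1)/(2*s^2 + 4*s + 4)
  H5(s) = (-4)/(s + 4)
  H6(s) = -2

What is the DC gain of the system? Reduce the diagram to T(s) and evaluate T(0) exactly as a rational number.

The answer is -37/12.

Reasoning:
(1) multiply H1, H2, H3 (series): (-4)/(6*s + 3)
(2) cascade H4, H5: 2/(s^3 + 6*s^2 + 10*s + 8)
(3) sum the parallel branches (H1*H2*H3), (H4*H5), H6: (-12*s^4 - 82*s^3 - 180*s^2 - 184*s - 74)/(6*s^4 + 39*s^3 + 78*s^2 + 78*s + 24)
Evaluating the step-3 result (the overall T(s)) at s = 0 gives T(0) = -74/24 = -37/12.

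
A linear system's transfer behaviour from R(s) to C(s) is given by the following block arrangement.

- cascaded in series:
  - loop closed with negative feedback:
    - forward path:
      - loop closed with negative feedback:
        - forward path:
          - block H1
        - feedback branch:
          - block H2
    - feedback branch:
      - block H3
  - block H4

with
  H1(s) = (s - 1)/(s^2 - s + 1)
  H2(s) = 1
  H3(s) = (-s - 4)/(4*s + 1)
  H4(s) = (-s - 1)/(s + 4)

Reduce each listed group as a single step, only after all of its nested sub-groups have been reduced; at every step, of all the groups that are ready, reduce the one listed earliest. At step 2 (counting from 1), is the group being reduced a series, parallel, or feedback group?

Step 1 - reduce the feedback loop with forward H1 and return H2
Step 2 - apply the feedback formula to [H1/(1+H1*H2)], H3
Step 3 - reduce the series chain [[H1/(1+H1*H2)]/(1+[H1/(1+H1*H2)]*H3)], H4
So the answer for step 2 is feedback.

Answer: feedback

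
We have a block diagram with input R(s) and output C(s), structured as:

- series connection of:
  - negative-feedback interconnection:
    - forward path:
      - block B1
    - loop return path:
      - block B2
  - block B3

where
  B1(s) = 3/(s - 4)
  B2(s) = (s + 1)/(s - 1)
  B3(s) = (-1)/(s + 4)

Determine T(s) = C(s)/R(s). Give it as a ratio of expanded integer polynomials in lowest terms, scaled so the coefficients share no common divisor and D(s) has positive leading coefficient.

Reducing step by step:

[1] reduce the feedback loop with forward B1 and return B2: (3*s - 3)/(s^2 - 2*s + 7)
[2] reduce the series chain [B1/(1+B1*B2)], B3 - this is the overall T(s), already in the required normalized form

Answer: (3 - 3*s)/(s^3 + 2*s^2 - s + 28)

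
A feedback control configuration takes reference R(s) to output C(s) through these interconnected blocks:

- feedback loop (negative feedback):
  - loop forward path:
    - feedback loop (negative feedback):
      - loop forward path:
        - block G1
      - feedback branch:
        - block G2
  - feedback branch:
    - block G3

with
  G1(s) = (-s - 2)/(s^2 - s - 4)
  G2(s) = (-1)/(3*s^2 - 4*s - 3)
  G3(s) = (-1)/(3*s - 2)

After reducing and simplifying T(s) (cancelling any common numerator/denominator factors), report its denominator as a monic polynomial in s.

First reduce the diagram to T(s).

1. close the feedback loop around G1, G2: (-3*s^3 - 2*s^2 + 11*s + 6)/(3*s^4 - 7*s^3 - 11*s^2 + 20*s + 14)
2. close the feedback loop around [G1/(1+G1*G2)], G3: (-9*s^4 + 37*s^2 - 4*s - 12)/(9*s^5 - 27*s^4 - 16*s^3 + 84*s^2 - 9*s - 34)
T(s) is the step-2 result (common factors already cancelled). Leading coefficient of the denominator: 9. Divide through by 9 for the monic polynomial.

Answer: s^5 - 3*s^4 - 16*s^3/9 + 28*s^2/3 - s - 34/9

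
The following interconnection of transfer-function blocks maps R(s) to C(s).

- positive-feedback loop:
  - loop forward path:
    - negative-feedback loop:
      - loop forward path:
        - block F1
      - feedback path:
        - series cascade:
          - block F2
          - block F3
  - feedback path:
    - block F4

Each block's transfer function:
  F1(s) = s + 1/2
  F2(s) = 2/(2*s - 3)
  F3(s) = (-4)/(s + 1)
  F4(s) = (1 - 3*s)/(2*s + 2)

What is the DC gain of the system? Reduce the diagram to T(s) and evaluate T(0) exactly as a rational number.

First reduce the diagram to T(s).

Step 1 - series reduction of F2, F3: (-8)/(2*s^2 - s - 3)
Step 2 - apply the feedback formula to F1, (F2*F3): (4*s^3 - 7*s - 3)/(4*s^2 - 18*s - 14)
Step 3 - apply the feedback formula to [F1/(1+F1*(F2*F3))], F4: (8*s^3 - 14*s - 6)/(12*s^3 - 8*s^2 - 41*s - 25)
Step 3 gives the overall T(s). Then T(0) = -6/(-25) = 6/25.

Answer: 6/25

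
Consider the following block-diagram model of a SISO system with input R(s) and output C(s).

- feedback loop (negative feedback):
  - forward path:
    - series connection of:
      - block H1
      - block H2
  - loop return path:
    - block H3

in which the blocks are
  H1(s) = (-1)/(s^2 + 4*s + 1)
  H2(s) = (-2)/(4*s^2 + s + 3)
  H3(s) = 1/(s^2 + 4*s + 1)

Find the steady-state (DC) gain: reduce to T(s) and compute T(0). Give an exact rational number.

(1) reduce the series chain H1, H2 -> 2/(4*s^4 + 17*s^3 + 11*s^2 + 13*s + 3)
(2) apply the feedback formula to (H1*H2), H3 -> (2*s^2 + 8*s + 2)/(4*s^6 + 33*s^5 + 83*s^4 + 74*s^3 + 66*s^2 + 25*s + 5)
The step-2 result is T(s). Setting s = 0: T(0) = 2/5.

Therefore the answer is 2/5.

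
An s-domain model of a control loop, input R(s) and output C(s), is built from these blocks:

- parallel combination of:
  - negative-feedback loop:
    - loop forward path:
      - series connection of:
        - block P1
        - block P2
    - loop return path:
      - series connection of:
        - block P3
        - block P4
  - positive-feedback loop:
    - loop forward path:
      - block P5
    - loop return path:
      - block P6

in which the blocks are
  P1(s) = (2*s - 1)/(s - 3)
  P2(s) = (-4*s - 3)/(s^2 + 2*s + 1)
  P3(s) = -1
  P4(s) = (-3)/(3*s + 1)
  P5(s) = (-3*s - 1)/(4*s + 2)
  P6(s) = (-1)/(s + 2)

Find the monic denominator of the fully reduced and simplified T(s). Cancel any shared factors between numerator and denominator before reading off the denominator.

Step 1. reduce the series chain P1, P2 gives (-8*s^2 - 2*s + 3)/(s^3 - s^2 - 5*s - 3)
Step 2. cascade P3, P4 gives 3/(3*s + 1)
Step 3. reduce the feedback loop with forward (P1*P2) and return (P3*P4) gives (-24*s^3 - 14*s^2 + 7*s + 3)/(3*s^4 - 2*s^3 - 40*s^2 - 20*s + 6)
Step 4. reduce the feedback loop with forward P5 and return P6 gives (-3*s^2 - 7*s - 2)/(4*s^2 + 7*s + 3)
Step 5. sum the parallel branches [(P1*P2)/(1+(P1*P2)*(P3*P4))], [P5/(1-P5*P6)] gives (-9*s^6 - 111*s^5 - 96*s^4 + 202*s^3 + 221*s^2 + 40*s - 3)/(12*s^6 + 13*s^5 - 165*s^4 - 366*s^3 - 236*s^2 - 18*s + 18)
Step 5 gives the fully reduced T(s), with no common factor left to cancel. The denominator's leading coefficient is 12, so divide each of its coefficients by 12 to get the monic form.

Answer: s^6 + 13*s^5/12 - 55*s^4/4 - 61*s^3/2 - 59*s^2/3 - 3*s/2 + 3/2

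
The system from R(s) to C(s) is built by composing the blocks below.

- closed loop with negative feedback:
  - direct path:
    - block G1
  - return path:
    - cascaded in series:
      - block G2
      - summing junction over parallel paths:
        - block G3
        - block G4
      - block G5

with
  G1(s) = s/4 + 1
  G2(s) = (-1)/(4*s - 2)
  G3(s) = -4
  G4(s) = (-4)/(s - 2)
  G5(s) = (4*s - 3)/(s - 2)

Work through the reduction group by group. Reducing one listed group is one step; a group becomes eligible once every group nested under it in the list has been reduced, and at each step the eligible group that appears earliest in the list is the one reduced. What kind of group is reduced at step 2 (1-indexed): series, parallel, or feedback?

1. reduce the parallel group G3, G4
2. multiply G2, (G3+G4), G5 (series)
3. collapse the loop (G1 forward, (G2*(G3+G4)*G5) return)
At step 2 the group reduced is series.

Final answer: series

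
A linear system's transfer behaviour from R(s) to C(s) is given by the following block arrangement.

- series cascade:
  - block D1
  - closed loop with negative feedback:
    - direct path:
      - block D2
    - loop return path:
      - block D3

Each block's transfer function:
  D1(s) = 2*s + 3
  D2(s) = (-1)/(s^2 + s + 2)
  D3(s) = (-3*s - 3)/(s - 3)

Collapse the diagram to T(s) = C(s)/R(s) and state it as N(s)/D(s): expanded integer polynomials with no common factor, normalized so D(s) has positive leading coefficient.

First reduce the diagram to T(s).

Step 1: apply the feedback formula to D2, D3; result (3 - s)/(s^3 - 2*s^2 + 2*s - 3)
Step 2: combine D1, [D2/(1+D2*D3)] in series, giving the overall T(s)

Answer: (-2*s^2 + 3*s + 9)/(s^3 - 2*s^2 + 2*s - 3)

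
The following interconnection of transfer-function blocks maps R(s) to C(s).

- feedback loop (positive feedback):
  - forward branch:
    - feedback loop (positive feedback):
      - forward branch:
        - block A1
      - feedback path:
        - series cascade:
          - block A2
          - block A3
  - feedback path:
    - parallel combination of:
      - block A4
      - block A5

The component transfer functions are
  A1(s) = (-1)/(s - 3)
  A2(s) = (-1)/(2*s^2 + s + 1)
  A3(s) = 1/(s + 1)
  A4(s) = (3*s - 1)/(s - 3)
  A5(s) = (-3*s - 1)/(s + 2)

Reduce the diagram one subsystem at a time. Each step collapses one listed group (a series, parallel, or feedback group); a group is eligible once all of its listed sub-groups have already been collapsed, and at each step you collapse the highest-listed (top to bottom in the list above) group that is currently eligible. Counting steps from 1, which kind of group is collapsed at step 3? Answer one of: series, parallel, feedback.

The answer is parallel.

Reasoning:
Step 1. cascade A2, A3
Step 2. apply the feedback formula to A1, (A2*A3)
Step 3. sum the parallel branches A4, A5
Step 4. apply the feedback formula to [A1/(1-A1*(A2*A3))], (A4+A5)
So the answer for step 3 is parallel.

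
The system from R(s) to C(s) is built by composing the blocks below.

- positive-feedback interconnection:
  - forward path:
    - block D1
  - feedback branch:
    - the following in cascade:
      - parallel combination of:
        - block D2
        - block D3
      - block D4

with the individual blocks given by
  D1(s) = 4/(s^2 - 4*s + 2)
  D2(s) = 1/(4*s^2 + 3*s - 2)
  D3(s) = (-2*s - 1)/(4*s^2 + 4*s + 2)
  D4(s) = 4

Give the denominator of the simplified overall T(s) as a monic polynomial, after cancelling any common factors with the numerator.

[1] reduce the parallel group D2, D3: (-8*s^3 - 6*s^2 + 5*s + 4)/(16*s^4 + 28*s^3 + 12*s^2 - 2*s - 4)
[2] series reduction of (D2+D3), D4: (-16*s^3 - 12*s^2 + 10*s + 8)/(8*s^4 + 14*s^3 + 6*s^2 - s - 2)
[3] apply the feedback formula to D1, ((D2+D3)*D4): (32*s^4 + 56*s^3 + 24*s^2 - 4*s - 8)/(8*s^6 - 18*s^5 - 34*s^4 + 67*s^3 + 62*s^2 - 34*s - 36)
Step 3 gives the fully reduced T(s), with no common factor left to cancel. The denominator's leading coefficient is 8, so divide each of its coefficients by 8 to get the monic form.

Therefore the answer is s^6 - 9*s^5/4 - 17*s^4/4 + 67*s^3/8 + 31*s^2/4 - 17*s/4 - 9/2.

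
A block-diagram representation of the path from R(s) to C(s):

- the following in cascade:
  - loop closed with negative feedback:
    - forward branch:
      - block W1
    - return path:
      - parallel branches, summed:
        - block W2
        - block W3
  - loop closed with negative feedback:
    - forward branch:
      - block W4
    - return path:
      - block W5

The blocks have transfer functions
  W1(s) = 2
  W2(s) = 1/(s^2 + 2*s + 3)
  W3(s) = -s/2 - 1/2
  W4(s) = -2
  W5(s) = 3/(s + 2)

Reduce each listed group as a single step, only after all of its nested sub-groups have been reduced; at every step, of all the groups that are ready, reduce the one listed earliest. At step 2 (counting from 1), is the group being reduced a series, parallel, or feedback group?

Reducing step by step:

Step 1. combine W2, W3 in parallel
Step 2. feedback reduction of W1, (W2+W3)
Step 3. close the feedback loop around W4, W5
Step 4. series reduction of [W1/(1+W1*(W2+W3))], [W4/(1+W4*W5)]
The group at step 2 is a feedback group.

Answer: feedback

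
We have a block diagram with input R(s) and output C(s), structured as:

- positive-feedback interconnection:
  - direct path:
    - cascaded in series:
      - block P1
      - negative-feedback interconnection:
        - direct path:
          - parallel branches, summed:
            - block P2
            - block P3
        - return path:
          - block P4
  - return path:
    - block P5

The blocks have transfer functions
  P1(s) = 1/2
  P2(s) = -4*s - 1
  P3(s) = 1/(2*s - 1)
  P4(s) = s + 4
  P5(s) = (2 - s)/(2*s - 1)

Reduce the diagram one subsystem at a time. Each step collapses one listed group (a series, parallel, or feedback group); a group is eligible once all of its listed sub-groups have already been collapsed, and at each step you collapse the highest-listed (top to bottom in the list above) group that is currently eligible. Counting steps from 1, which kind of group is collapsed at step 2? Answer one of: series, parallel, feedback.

Answer: feedback

Working:
1. add P2, P3 (parallel)
2. feedback reduction of (P2+P3), P4
3. combine P1, [(P2+P3)/(1+(P2+P3)*P4)] in series
4. reduce the feedback loop with forward (P1*[(P2+P3)/(1+(P2+P3)*P4)]) and return P5
Step 2: feedback.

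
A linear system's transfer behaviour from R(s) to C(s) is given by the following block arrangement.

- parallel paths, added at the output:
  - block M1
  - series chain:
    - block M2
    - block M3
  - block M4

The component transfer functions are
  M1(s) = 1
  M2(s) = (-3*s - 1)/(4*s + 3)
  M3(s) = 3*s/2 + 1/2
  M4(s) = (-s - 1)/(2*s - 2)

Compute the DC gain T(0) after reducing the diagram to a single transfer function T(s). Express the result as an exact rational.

The answer is 4/3.

Reasoning:
1. multiply M2, M3 (series) -> (-9*s^2 - 6*s - 1)/(8*s + 6)
2. parallel reduction of M1, (M2*M3), M4 -> (-9*s^3 + 7*s^2 - 4*s - 8)/(8*s^2 - 2*s - 6)
That last expression is T(s); at s = 0 only the constant terms survive, so T(0) = -8/(-6) = 4/3.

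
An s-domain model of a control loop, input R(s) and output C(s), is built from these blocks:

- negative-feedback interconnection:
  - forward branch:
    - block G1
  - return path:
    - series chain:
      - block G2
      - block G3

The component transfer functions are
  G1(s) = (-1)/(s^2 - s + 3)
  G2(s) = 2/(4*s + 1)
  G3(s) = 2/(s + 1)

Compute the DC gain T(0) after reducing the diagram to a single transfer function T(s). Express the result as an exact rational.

(1) cascade G2, G3 = 4/(4*s^2 + 5*s + 1)
(2) collapse the loop (G1 forward, (G2*G3) return) = (-4*s^2 - 5*s - 1)/(4*s^4 + s^3 + 8*s^2 + 14*s - 1)
The step-2 result is T(s). Setting s = 0: T(0) = -1/(-1) = 1.

Therefore the answer is 1.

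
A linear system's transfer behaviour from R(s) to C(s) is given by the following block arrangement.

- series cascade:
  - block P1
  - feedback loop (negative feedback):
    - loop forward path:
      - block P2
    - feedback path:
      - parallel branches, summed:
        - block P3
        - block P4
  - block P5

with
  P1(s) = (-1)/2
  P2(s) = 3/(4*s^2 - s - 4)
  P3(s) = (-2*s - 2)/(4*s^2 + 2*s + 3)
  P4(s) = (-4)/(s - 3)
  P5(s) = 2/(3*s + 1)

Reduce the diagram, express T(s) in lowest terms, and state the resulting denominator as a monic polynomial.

Answer: s^6 - 29*s^5/12 - 49*s^4/24 - 53*s^3/16 - 5*s^2/12 + 21*s/16 + 3/8

Working:
Step 1: parallel reduction of P3, P4; result (-18*s^2 - 4*s - 6)/(4*s^3 - 10*s^2 - 3*s - 9)
Step 2: apply the feedback formula to P2, (P3+P4); result (12*s^3 - 30*s^2 - 9*s - 27)/(16*s^5 - 44*s^4 - 18*s^3 - 47*s^2 + 9*s + 18)
Step 3: multiply P1, [P2/(1+P2*(P3+P4))], P5 (series); result (-12*s^3 + 30*s^2 + 9*s + 27)/(48*s^6 - 116*s^5 - 98*s^4 - 159*s^3 - 20*s^2 + 63*s + 18)
That last expression is T(s), already simplified. Scaling its denominator by 1/48 (the reciprocal of the leading coefficient) yields the monic denominator.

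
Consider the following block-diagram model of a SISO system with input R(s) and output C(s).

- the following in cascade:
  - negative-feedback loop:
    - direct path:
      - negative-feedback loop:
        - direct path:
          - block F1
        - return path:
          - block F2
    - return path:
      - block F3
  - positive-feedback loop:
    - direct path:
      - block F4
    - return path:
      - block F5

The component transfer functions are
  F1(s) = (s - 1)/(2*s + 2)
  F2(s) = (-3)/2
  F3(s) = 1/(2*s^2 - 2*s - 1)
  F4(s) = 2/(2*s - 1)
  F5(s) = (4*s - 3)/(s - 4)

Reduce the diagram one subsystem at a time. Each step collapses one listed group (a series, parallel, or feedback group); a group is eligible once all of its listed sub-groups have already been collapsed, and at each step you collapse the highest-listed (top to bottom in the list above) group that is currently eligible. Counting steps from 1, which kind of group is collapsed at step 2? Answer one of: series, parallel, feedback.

Step 1 - close the feedback loop around F1, F2
Step 2 - collapse the loop ([F1/(1+F1*F2)] forward, F3 return)
Step 3 - collapse the loop (F4 forward, F5 return)
Step 4 - combine [[F1/(1+F1*F2)]/(1+[F1/(1+F1*F2)]*F3)], [F4/(1-F4*F5)] in series
At step 2 the group reduced is feedback.

Final answer: feedback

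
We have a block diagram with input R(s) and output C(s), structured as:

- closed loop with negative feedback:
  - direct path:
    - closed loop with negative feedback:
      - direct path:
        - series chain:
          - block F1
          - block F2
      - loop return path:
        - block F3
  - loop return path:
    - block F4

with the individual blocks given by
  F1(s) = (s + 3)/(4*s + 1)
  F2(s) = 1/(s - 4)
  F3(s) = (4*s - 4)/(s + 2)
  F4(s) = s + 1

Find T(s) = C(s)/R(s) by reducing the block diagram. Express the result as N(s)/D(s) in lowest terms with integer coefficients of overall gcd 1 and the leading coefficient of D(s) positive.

1. combine F1, F2 in series: (s + 3)/(4*s^2 - 15*s - 4)
2. feedback reduction of (F1*F2), F3: (s^2 + 5*s + 6)/(4*s^3 - 3*s^2 - 26*s - 20)
3. reduce the feedback loop with forward [(F1*F2)/(1+(F1*F2)*F3)] and return F4, giving the overall T(s)

Hence the answer: (s^2 + 5*s + 6)/(5*s^3 + 3*s^2 - 15*s - 14)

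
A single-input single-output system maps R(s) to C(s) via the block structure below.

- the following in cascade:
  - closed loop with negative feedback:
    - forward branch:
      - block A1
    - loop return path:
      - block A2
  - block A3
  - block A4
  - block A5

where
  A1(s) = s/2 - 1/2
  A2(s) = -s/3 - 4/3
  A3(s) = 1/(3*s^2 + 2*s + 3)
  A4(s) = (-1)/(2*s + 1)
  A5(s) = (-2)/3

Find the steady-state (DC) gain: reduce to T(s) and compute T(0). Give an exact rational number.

Step 1. collapse the loop (A1 forward, A2 return): (3 - 3*s)/(s^2 + 3*s - 10)
Step 2. cascade [A1/(1+A1*A2)], A3, A4, A5: (2 - 2*s)/(6*s^5 + 25*s^4 - 31*s^3 - 43*s^2 - 71*s - 30)
That last expression is T(s); at s = 0 only the constant terms survive, so T(0) = 2/(-30) = -1/15.

Final answer: -1/15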